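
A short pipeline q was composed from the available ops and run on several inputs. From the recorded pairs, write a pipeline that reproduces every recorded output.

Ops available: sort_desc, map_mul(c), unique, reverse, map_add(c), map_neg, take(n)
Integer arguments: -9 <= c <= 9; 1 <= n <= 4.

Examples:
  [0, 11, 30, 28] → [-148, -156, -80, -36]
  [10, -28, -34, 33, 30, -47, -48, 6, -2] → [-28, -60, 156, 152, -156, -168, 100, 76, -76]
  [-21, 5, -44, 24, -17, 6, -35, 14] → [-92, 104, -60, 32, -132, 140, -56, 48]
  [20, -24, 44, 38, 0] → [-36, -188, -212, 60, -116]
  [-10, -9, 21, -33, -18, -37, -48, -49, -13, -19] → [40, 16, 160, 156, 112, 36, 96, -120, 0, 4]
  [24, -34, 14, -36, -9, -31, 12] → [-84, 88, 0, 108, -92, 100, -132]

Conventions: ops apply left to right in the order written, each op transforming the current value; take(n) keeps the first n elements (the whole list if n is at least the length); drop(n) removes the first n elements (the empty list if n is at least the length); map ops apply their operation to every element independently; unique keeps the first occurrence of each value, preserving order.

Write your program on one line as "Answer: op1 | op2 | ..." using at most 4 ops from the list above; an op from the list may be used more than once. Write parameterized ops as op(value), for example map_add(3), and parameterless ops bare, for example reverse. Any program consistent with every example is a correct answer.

reverse | map_add(5) | map_add(4) | map_mul(-4)

Check, running the answer program on each example:
  [0, 11, 30, 28] -> [28, 30, 11, 0] -> [33, 35, 16, 5] -> [37, 39, 20, 9] -> [-148, -156, -80, -36]
  [10, -28, -34, 33, 30, -47, -48, 6, -2] -> [-2, 6, -48, -47, 30, 33, -34, -28, 10] -> [3, 11, -43, -42, 35, 38, -29, -23, 15] -> [7, 15, -39, -38, 39, 42, -25, -19, 19] -> [-28, -60, 156, 152, -156, -168, 100, 76, -76]
  [-21, 5, -44, 24, -17, 6, -35, 14] -> [14, -35, 6, -17, 24, -44, 5, -21] -> [19, -30, 11, -12, 29, -39, 10, -16] -> [23, -26, 15, -8, 33, -35, 14, -12] -> [-92, 104, -60, 32, -132, 140, -56, 48]
  [20, -24, 44, 38, 0] -> [0, 38, 44, -24, 20] -> [5, 43, 49, -19, 25] -> [9, 47, 53, -15, 29] -> [-36, -188, -212, 60, -116]
  [-10, -9, 21, -33, -18, -37, -48, -49, -13, -19] -> [-19, -13, -49, -48, -37, -18, -33, 21, -9, -10] -> [-14, -8, -44, -43, -32, -13, -28, 26, -4, -5] -> [-10, -4, -40, -39, -28, -9, -24, 30, 0, -1] -> [40, 16, 160, 156, 112, 36, 96, -120, 0, 4]
  [24, -34, 14, -36, -9, -31, 12] -> [12, -31, -9, -36, 14, -34, 24] -> [17, -26, -4, -31, 19, -29, 29] -> [21, -22, 0, -27, 23, -25, 33] -> [-84, 88, 0, 108, -92, 100, -132]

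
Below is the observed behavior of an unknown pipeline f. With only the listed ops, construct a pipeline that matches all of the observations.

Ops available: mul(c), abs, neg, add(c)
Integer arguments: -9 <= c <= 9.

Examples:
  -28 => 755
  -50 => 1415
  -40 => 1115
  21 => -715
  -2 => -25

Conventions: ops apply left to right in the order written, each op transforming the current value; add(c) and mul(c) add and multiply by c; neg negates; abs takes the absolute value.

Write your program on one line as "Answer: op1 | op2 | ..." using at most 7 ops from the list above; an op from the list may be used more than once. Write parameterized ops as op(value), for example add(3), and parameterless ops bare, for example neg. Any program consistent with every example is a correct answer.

mul(-6) | neg | add(6) | add(8) | add(3) | mul(-5)

Check, running the answer program on each example:
  -28 -> 168 -> -168 -> -162 -> -154 -> -151 -> 755
  -50 -> 300 -> -300 -> -294 -> -286 -> -283 -> 1415
  -40 -> 240 -> -240 -> -234 -> -226 -> -223 -> 1115
  21 -> -126 -> 126 -> 132 -> 140 -> 143 -> -715
  -2 -> 12 -> -12 -> -6 -> 2 -> 5 -> -25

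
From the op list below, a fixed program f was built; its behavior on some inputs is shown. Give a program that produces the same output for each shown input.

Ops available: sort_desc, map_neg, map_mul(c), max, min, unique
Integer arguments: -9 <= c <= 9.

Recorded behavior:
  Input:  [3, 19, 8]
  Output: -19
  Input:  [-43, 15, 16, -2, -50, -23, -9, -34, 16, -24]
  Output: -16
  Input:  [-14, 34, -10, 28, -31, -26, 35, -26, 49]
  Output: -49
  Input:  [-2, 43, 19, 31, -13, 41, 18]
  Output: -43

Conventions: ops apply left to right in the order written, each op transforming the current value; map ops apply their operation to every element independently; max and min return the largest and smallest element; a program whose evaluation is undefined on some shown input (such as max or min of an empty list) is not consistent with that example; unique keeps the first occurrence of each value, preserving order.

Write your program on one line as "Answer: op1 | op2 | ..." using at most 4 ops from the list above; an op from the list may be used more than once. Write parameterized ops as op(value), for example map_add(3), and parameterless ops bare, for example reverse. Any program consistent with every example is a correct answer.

map_mul(-1) | sort_desc | min

Check, running the answer program on each example:
  [3, 19, 8] -> [-3, -19, -8] -> [-3, -8, -19] -> -19
  [-43, 15, 16, -2, -50, -23, -9, -34, 16, -24] -> [43, -15, -16, 2, 50, 23, 9, 34, -16, 24] -> [50, 43, 34, 24, 23, 9, 2, -15, -16, -16] -> -16
  [-14, 34, -10, 28, -31, -26, 35, -26, 49] -> [14, -34, 10, -28, 31, 26, -35, 26, -49] -> [31, 26, 26, 14, 10, -28, -34, -35, -49] -> -49
  [-2, 43, 19, 31, -13, 41, 18] -> [2, -43, -19, -31, 13, -41, -18] -> [13, 2, -18, -19, -31, -41, -43] -> -43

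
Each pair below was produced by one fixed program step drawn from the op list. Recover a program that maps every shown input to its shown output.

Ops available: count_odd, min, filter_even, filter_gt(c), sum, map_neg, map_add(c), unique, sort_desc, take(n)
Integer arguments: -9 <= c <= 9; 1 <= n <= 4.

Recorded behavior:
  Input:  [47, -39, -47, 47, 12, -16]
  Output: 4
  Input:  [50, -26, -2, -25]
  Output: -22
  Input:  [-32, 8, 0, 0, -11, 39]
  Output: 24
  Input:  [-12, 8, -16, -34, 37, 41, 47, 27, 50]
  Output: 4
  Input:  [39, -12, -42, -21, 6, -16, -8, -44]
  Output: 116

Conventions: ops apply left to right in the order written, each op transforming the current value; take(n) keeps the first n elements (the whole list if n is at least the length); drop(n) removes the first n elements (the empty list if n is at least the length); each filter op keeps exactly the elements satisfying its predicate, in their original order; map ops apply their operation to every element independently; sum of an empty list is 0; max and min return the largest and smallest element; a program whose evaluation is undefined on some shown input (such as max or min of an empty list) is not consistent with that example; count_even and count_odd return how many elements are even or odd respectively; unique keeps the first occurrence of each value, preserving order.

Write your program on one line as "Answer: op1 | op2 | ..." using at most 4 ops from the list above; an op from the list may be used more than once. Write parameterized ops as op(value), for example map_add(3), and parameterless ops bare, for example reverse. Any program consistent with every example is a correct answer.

unique | filter_even | map_neg | sum

Check, running the answer program on each example:
  [47, -39, -47, 47, 12, -16] -> [47, -39, -47, 12, -16] -> [12, -16] -> [-12, 16] -> 4
  [50, -26, -2, -25] -> [50, -26, -2, -25] -> [50, -26, -2] -> [-50, 26, 2] -> -22
  [-32, 8, 0, 0, -11, 39] -> [-32, 8, 0, -11, 39] -> [-32, 8, 0] -> [32, -8, 0] -> 24
  [-12, 8, -16, -34, 37, 41, 47, 27, 50] -> [-12, 8, -16, -34, 37, 41, 47, 27, 50] -> [-12, 8, -16, -34, 50] -> [12, -8, 16, 34, -50] -> 4
  [39, -12, -42, -21, 6, -16, -8, -44] -> [39, -12, -42, -21, 6, -16, -8, -44] -> [-12, -42, 6, -16, -8, -44] -> [12, 42, -6, 16, 8, 44] -> 116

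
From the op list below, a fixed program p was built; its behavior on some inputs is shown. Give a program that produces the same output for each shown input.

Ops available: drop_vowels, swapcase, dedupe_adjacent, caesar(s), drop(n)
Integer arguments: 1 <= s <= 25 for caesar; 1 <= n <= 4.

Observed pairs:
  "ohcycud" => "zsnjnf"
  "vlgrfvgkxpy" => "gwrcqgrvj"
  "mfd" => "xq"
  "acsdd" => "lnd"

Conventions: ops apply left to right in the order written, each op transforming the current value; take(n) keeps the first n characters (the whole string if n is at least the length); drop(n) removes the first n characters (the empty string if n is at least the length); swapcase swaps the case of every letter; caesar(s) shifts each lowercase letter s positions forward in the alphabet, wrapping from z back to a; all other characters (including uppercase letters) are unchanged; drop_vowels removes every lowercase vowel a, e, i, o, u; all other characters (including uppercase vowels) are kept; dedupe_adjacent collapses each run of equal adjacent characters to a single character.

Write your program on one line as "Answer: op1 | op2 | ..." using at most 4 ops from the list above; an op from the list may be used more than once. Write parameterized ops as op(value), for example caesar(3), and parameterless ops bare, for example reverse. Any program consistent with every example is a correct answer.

dedupe_adjacent | caesar(11) | drop_vowels

Check, running the answer program on each example:
  "ohcycud" -> "ohcycud" -> "zsnjnfo" -> "zsnjnf"
  "vlgrfvgkxpy" -> "vlgrfvgkxpy" -> "gwrcqgrviaj" -> "gwrcqgrvj"
  "mfd" -> "mfd" -> "xqo" -> "xq"
  "acsdd" -> "acsd" -> "lndo" -> "lnd"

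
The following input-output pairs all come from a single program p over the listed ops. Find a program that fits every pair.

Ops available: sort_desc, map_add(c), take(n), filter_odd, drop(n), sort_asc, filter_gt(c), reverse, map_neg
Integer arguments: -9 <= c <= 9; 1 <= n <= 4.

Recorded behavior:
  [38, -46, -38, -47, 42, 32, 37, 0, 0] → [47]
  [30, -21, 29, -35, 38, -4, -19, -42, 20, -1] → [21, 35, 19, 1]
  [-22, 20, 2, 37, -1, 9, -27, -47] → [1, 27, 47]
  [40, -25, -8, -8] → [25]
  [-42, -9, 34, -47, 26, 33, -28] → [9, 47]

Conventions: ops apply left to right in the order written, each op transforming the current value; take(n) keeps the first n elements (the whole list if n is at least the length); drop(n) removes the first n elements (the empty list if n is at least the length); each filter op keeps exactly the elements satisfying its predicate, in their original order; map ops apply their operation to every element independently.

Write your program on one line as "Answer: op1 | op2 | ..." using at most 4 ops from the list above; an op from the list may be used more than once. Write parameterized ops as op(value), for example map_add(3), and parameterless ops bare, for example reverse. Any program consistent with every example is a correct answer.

filter_odd | map_neg | filter_gt(-3)

Check, running the answer program on each example:
  [38, -46, -38, -47, 42, 32, 37, 0, 0] -> [-47, 37] -> [47, -37] -> [47]
  [30, -21, 29, -35, 38, -4, -19, -42, 20, -1] -> [-21, 29, -35, -19, -1] -> [21, -29, 35, 19, 1] -> [21, 35, 19, 1]
  [-22, 20, 2, 37, -1, 9, -27, -47] -> [37, -1, 9, -27, -47] -> [-37, 1, -9, 27, 47] -> [1, 27, 47]
  [40, -25, -8, -8] -> [-25] -> [25] -> [25]
  [-42, -9, 34, -47, 26, 33, -28] -> [-9, -47, 33] -> [9, 47, -33] -> [9, 47]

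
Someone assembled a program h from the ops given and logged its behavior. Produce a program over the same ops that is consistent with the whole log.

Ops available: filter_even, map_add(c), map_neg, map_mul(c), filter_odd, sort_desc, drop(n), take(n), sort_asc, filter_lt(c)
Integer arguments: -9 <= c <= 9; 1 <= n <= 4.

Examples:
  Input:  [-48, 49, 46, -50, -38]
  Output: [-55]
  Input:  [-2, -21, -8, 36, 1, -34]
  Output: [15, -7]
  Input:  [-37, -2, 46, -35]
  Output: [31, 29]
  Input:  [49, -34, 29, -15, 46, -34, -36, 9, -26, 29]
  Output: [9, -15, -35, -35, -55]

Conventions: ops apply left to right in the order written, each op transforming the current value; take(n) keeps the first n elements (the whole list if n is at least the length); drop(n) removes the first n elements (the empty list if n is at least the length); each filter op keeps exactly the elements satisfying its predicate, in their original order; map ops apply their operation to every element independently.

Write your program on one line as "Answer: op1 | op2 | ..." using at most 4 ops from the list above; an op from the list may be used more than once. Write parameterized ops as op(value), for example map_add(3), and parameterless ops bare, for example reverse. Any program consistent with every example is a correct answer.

filter_odd | map_add(6) | map_neg | sort_desc

Check, running the answer program on each example:
  [-48, 49, 46, -50, -38] -> [49] -> [55] -> [-55] -> [-55]
  [-2, -21, -8, 36, 1, -34] -> [-21, 1] -> [-15, 7] -> [15, -7] -> [15, -7]
  [-37, -2, 46, -35] -> [-37, -35] -> [-31, -29] -> [31, 29] -> [31, 29]
  [49, -34, 29, -15, 46, -34, -36, 9, -26, 29] -> [49, 29, -15, 9, 29] -> [55, 35, -9, 15, 35] -> [-55, -35, 9, -15, -35] -> [9, -15, -35, -35, -55]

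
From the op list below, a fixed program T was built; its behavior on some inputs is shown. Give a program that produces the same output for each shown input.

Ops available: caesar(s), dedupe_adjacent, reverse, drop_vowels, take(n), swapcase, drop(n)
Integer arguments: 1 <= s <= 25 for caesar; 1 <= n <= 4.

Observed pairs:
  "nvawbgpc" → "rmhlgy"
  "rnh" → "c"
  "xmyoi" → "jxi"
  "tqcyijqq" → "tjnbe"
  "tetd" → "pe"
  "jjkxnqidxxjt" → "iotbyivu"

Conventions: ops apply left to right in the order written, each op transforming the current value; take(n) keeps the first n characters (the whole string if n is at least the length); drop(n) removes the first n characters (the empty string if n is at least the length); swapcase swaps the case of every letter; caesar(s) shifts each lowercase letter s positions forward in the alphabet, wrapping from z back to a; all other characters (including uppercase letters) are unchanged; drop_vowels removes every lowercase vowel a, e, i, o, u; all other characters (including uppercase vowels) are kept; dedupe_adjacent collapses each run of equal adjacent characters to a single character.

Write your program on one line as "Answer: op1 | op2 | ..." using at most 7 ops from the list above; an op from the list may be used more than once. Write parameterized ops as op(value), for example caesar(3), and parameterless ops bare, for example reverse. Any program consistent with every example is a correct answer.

caesar(1) | caesar(16) | dedupe_adjacent | caesar(20) | reverse | drop(2)

Check, running the answer program on each example:
  "nvawbgpc" -> "owbxchqd" -> "emrnsxgt" -> "emrnsxgt" -> "yglhmran" -> "narmhlgy" -> "rmhlgy"
  "rnh" -> "soi" -> "iey" -> "iey" -> "cys" -> "syc" -> "c"
  "xmyoi" -> "ynzpj" -> "odpfz" -> "odpfz" -> "ixjzt" -> "tzjxi" -> "jxi"
  "tqcyijqq" -> "urdzjkrr" -> "khtpzahh" -> "khtpzah" -> "ebnjtub" -> "butjnbe" -> "tjnbe"
  "tetd" -> "ufue" -> "kvku" -> "kvku" -> "epeo" -> "oepe" -> "pe"
  "jjkxnqidxxjt" -> "kklyorjeyyku" -> "aaboehzuooak" -> "aboehzuoak" -> "uviybtoiue" -> "euiotbyivu" -> "iotbyivu"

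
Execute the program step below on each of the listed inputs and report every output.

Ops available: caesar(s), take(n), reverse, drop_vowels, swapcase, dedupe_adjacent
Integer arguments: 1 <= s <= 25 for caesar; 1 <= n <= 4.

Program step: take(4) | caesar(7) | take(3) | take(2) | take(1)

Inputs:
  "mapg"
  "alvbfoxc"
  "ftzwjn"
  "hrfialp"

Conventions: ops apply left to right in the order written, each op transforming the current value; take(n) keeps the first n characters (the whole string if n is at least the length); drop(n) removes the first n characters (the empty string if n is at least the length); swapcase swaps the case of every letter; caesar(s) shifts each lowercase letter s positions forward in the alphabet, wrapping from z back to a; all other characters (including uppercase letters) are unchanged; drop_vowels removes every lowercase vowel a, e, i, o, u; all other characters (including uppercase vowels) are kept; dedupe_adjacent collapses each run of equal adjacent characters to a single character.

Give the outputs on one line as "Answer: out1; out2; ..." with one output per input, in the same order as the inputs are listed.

Execution, op by op:
  "mapg" -> "mapg" -> "thwn" -> "thw" -> "th" -> "t"
  "alvbfoxc" -> "alvb" -> "hsci" -> "hsc" -> "hs" -> "h"
  "ftzwjn" -> "ftzw" -> "magd" -> "mag" -> "ma" -> "m"
  "hrfialp" -> "hrfi" -> "oymp" -> "oym" -> "oy" -> "o"

"t"; "h"; "m"; "o"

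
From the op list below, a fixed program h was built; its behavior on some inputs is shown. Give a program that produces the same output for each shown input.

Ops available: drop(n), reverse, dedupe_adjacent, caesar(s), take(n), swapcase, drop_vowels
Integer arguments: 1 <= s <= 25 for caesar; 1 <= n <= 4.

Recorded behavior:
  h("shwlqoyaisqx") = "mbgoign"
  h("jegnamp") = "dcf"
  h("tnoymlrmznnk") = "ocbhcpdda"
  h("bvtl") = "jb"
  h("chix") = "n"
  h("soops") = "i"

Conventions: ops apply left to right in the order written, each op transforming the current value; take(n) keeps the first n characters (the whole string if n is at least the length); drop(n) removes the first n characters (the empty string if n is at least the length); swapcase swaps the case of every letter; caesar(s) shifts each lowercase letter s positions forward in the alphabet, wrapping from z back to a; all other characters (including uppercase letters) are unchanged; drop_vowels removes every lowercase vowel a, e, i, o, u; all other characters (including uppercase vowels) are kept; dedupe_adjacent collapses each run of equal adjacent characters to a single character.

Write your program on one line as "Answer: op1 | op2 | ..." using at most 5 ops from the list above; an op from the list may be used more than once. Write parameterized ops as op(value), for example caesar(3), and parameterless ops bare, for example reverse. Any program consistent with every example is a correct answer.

drop_vowels | drop(2) | caesar(6) | caesar(10)

Check, running the answer program on each example:
  "shwlqoyaisqx" -> "shwlqysqx" -> "wlqysqx" -> "crweywd" -> "mbgoign"
  "jegnamp" -> "jgnmp" -> "nmp" -> "tsv" -> "dcf"
  "tnoymlrmznnk" -> "tnymlrmznnk" -> "ymlrmznnk" -> "esrxsfttq" -> "ocbhcpdda"
  "bvtl" -> "bvtl" -> "tl" -> "zr" -> "jb"
  "chix" -> "chx" -> "x" -> "d" -> "n"
  "soops" -> "sps" -> "s" -> "y" -> "i"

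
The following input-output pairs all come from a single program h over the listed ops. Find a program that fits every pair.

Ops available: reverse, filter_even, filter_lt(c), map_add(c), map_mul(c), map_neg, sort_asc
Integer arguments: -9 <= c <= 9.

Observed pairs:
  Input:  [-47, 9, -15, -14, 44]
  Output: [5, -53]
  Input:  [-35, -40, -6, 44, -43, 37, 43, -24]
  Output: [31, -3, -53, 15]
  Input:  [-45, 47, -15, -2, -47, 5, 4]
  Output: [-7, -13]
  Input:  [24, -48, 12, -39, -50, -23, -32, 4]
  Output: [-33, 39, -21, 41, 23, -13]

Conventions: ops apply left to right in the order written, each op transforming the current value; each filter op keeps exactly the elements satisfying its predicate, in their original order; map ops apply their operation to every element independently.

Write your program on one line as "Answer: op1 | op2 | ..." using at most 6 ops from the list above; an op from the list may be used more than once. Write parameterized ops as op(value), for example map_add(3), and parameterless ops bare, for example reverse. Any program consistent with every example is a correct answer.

map_neg | reverse | filter_even | reverse | map_add(-9)

Check, running the answer program on each example:
  [-47, 9, -15, -14, 44] -> [47, -9, 15, 14, -44] -> [-44, 14, 15, -9, 47] -> [-44, 14] -> [14, -44] -> [5, -53]
  [-35, -40, -6, 44, -43, 37, 43, -24] -> [35, 40, 6, -44, 43, -37, -43, 24] -> [24, -43, -37, 43, -44, 6, 40, 35] -> [24, -44, 6, 40] -> [40, 6, -44, 24] -> [31, -3, -53, 15]
  [-45, 47, -15, -2, -47, 5, 4] -> [45, -47, 15, 2, 47, -5, -4] -> [-4, -5, 47, 2, 15, -47, 45] -> [-4, 2] -> [2, -4] -> [-7, -13]
  [24, -48, 12, -39, -50, -23, -32, 4] -> [-24, 48, -12, 39, 50, 23, 32, -4] -> [-4, 32, 23, 50, 39, -12, 48, -24] -> [-4, 32, 50, -12, 48, -24] -> [-24, 48, -12, 50, 32, -4] -> [-33, 39, -21, 41, 23, -13]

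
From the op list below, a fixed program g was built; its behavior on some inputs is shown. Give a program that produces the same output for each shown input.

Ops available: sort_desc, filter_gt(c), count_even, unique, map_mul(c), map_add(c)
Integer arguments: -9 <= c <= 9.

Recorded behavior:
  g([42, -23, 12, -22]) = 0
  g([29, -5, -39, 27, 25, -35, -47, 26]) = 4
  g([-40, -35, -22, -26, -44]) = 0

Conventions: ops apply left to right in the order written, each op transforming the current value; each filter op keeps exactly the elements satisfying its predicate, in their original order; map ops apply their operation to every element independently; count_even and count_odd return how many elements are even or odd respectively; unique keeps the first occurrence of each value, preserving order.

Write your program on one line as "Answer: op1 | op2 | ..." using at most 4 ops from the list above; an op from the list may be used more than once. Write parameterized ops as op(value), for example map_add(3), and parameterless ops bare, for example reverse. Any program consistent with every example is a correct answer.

filter_gt(-7) | sort_desc | map_add(-5) | count_even

Check, running the answer program on each example:
  [42, -23, 12, -22] -> [42, 12] -> [42, 12] -> [37, 7] -> 0
  [29, -5, -39, 27, 25, -35, -47, 26] -> [29, -5, 27, 25, 26] -> [29, 27, 26, 25, -5] -> [24, 22, 21, 20, -10] -> 4
  [-40, -35, -22, -26, -44] -> [] -> [] -> [] -> 0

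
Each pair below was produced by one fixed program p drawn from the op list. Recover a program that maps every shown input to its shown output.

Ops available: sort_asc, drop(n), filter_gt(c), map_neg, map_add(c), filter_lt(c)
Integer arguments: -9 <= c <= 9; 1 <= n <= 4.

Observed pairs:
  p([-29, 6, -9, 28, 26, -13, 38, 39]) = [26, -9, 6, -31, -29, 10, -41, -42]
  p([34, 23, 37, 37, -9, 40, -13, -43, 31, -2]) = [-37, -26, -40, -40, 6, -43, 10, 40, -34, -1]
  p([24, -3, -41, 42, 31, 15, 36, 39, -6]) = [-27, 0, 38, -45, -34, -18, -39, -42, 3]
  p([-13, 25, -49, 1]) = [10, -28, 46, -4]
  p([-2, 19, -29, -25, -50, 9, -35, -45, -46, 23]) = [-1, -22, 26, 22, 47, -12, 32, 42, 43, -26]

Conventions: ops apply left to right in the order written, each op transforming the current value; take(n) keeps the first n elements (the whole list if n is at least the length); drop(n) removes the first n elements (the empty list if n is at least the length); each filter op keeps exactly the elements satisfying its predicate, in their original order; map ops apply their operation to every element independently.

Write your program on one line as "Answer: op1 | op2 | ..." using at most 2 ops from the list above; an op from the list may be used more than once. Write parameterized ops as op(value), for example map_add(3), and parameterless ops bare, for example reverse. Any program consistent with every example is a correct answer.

map_neg | map_add(-3)

Check, running the answer program on each example:
  [-29, 6, -9, 28, 26, -13, 38, 39] -> [29, -6, 9, -28, -26, 13, -38, -39] -> [26, -9, 6, -31, -29, 10, -41, -42]
  [34, 23, 37, 37, -9, 40, -13, -43, 31, -2] -> [-34, -23, -37, -37, 9, -40, 13, 43, -31, 2] -> [-37, -26, -40, -40, 6, -43, 10, 40, -34, -1]
  [24, -3, -41, 42, 31, 15, 36, 39, -6] -> [-24, 3, 41, -42, -31, -15, -36, -39, 6] -> [-27, 0, 38, -45, -34, -18, -39, -42, 3]
  [-13, 25, -49, 1] -> [13, -25, 49, -1] -> [10, -28, 46, -4]
  [-2, 19, -29, -25, -50, 9, -35, -45, -46, 23] -> [2, -19, 29, 25, 50, -9, 35, 45, 46, -23] -> [-1, -22, 26, 22, 47, -12, 32, 42, 43, -26]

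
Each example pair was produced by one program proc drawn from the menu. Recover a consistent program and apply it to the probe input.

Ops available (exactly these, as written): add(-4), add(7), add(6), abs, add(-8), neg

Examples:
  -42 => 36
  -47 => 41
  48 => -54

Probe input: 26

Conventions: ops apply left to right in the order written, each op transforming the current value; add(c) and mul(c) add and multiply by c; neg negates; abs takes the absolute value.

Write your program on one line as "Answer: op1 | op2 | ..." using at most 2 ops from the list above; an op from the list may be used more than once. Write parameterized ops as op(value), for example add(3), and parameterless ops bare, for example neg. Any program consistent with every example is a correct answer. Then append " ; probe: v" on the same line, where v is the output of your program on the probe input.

add(6) | neg ; probe: -32

Check, running the answer program on each example:
  -42 -> -36 -> 36
  -47 -> -41 -> 41
  48 -> 54 -> -54
  probe: 26 -> 32 -> -32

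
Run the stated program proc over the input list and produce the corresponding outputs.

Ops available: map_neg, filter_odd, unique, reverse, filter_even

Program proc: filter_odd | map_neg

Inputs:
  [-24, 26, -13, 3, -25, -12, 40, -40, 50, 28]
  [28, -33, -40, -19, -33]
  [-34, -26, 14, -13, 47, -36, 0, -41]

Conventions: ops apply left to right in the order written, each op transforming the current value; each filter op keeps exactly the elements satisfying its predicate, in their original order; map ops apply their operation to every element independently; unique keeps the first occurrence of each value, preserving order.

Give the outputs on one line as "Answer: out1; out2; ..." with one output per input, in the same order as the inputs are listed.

Execution, op by op:
  [-24, 26, -13, 3, -25, -12, 40, -40, 50, 28] -> [-13, 3, -25] -> [13, -3, 25]
  [28, -33, -40, -19, -33] -> [-33, -19, -33] -> [33, 19, 33]
  [-34, -26, 14, -13, 47, -36, 0, -41] -> [-13, 47, -41] -> [13, -47, 41]

[13, -3, 25]; [33, 19, 33]; [13, -47, 41]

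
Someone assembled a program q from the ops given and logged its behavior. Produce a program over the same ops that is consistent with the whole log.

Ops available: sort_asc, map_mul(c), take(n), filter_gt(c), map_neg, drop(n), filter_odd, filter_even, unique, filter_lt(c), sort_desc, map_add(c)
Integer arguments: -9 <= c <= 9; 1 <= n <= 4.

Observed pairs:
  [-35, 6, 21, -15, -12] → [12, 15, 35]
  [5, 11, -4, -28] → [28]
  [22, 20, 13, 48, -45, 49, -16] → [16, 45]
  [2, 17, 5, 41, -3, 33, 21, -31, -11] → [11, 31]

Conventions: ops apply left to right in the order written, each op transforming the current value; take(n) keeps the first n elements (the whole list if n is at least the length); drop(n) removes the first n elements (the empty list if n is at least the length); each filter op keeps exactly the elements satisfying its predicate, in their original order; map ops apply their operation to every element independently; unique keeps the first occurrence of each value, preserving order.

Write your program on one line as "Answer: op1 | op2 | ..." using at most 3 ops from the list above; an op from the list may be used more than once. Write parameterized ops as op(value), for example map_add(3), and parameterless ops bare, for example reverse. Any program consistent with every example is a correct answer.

filter_lt(-8) | sort_desc | map_neg

Check, running the answer program on each example:
  [-35, 6, 21, -15, -12] -> [-35, -15, -12] -> [-12, -15, -35] -> [12, 15, 35]
  [5, 11, -4, -28] -> [-28] -> [-28] -> [28]
  [22, 20, 13, 48, -45, 49, -16] -> [-45, -16] -> [-16, -45] -> [16, 45]
  [2, 17, 5, 41, -3, 33, 21, -31, -11] -> [-31, -11] -> [-11, -31] -> [11, 31]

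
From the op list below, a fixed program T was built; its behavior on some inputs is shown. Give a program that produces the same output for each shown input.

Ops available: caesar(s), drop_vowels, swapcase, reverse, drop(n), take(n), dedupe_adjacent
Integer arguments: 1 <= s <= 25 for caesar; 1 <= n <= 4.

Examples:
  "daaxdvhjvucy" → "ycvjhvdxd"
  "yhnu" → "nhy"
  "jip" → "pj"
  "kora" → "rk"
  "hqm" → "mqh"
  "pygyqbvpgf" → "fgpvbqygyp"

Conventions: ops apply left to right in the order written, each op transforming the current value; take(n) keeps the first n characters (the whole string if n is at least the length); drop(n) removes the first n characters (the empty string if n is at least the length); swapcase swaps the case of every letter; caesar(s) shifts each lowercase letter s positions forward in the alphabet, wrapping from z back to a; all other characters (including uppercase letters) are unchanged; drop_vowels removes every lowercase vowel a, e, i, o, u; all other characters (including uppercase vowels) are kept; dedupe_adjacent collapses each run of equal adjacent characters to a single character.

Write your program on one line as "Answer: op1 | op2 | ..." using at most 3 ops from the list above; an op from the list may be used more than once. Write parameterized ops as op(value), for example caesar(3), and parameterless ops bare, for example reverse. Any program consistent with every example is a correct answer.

reverse | drop_vowels

Check, running the answer program on each example:
  "daaxdvhjvucy" -> "ycuvjhvdxaad" -> "ycvjhvdxd"
  "yhnu" -> "unhy" -> "nhy"
  "jip" -> "pij" -> "pj"
  "kora" -> "arok" -> "rk"
  "hqm" -> "mqh" -> "mqh"
  "pygyqbvpgf" -> "fgpvbqygyp" -> "fgpvbqygyp"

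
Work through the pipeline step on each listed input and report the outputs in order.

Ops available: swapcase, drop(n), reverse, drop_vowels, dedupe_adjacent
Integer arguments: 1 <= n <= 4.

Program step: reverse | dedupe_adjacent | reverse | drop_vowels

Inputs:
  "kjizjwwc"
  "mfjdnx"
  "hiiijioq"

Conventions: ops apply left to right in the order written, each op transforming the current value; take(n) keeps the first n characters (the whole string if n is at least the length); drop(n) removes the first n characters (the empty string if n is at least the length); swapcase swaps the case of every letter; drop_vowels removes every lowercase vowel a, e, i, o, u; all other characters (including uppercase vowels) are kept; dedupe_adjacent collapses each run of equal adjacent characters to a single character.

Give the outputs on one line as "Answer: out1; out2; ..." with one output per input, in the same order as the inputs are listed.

"kjzjwc"; "mfjdnx"; "hjq"

Execution, op by op:
  "kjizjwwc" -> "cwwjzijk" -> "cwjzijk" -> "kjizjwc" -> "kjzjwc"
  "mfjdnx" -> "xndjfm" -> "xndjfm" -> "mfjdnx" -> "mfjdnx"
  "hiiijioq" -> "qoijiiih" -> "qoijih" -> "hijioq" -> "hjq"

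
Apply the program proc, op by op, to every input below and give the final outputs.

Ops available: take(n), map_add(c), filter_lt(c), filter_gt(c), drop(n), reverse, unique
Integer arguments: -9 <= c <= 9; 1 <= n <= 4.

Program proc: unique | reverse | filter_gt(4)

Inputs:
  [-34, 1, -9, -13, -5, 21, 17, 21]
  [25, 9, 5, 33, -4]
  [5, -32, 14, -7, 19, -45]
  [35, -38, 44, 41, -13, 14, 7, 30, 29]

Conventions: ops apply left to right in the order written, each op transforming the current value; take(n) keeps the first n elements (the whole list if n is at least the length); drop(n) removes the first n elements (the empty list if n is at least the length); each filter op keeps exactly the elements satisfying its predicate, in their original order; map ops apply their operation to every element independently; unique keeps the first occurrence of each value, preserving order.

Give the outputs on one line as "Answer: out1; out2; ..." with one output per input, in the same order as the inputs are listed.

Execution, op by op:
  [-34, 1, -9, -13, -5, 21, 17, 21] -> [-34, 1, -9, -13, -5, 21, 17] -> [17, 21, -5, -13, -9, 1, -34] -> [17, 21]
  [25, 9, 5, 33, -4] -> [25, 9, 5, 33, -4] -> [-4, 33, 5, 9, 25] -> [33, 5, 9, 25]
  [5, -32, 14, -7, 19, -45] -> [5, -32, 14, -7, 19, -45] -> [-45, 19, -7, 14, -32, 5] -> [19, 14, 5]
  [35, -38, 44, 41, -13, 14, 7, 30, 29] -> [35, -38, 44, 41, -13, 14, 7, 30, 29] -> [29, 30, 7, 14, -13, 41, 44, -38, 35] -> [29, 30, 7, 14, 41, 44, 35]

[17, 21]; [33, 5, 9, 25]; [19, 14, 5]; [29, 30, 7, 14, 41, 44, 35]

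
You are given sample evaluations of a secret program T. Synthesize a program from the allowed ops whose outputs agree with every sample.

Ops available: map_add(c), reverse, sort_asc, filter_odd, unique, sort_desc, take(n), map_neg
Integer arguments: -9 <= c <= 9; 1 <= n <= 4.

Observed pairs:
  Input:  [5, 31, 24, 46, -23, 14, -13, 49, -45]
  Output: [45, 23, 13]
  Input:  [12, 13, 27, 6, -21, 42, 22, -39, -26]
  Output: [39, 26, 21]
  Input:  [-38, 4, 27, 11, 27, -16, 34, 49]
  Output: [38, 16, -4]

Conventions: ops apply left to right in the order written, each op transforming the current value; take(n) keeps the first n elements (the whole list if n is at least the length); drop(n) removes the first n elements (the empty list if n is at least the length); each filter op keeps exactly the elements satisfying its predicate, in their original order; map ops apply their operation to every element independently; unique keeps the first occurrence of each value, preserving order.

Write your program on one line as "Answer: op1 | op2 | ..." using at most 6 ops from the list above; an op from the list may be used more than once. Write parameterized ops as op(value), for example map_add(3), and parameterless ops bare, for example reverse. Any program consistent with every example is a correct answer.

map_neg | sort_asc | unique | sort_desc | take(3)

Check, running the answer program on each example:
  [5, 31, 24, 46, -23, 14, -13, 49, -45] -> [-5, -31, -24, -46, 23, -14, 13, -49, 45] -> [-49, -46, -31, -24, -14, -5, 13, 23, 45] -> [-49, -46, -31, -24, -14, -5, 13, 23, 45] -> [45, 23, 13, -5, -14, -24, -31, -46, -49] -> [45, 23, 13]
  [12, 13, 27, 6, -21, 42, 22, -39, -26] -> [-12, -13, -27, -6, 21, -42, -22, 39, 26] -> [-42, -27, -22, -13, -12, -6, 21, 26, 39] -> [-42, -27, -22, -13, -12, -6, 21, 26, 39] -> [39, 26, 21, -6, -12, -13, -22, -27, -42] -> [39, 26, 21]
  [-38, 4, 27, 11, 27, -16, 34, 49] -> [38, -4, -27, -11, -27, 16, -34, -49] -> [-49, -34, -27, -27, -11, -4, 16, 38] -> [-49, -34, -27, -11, -4, 16, 38] -> [38, 16, -4, -11, -27, -34, -49] -> [38, 16, -4]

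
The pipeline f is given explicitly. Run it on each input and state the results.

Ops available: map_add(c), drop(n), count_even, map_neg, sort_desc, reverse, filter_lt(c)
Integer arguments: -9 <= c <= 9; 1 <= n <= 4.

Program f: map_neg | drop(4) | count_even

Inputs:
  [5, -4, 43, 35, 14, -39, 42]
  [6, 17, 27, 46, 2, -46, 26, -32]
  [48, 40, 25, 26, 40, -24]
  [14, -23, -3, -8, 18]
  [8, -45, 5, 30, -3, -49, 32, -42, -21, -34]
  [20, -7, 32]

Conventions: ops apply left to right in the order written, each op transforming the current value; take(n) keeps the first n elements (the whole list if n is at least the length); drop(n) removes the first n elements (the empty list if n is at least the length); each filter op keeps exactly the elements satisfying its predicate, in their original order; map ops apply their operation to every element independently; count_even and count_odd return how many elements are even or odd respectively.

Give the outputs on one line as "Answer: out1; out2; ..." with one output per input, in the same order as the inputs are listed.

2; 4; 2; 1; 3; 0

Execution, op by op:
  [5, -4, 43, 35, 14, -39, 42] -> [-5, 4, -43, -35, -14, 39, -42] -> [-14, 39, -42] -> 2
  [6, 17, 27, 46, 2, -46, 26, -32] -> [-6, -17, -27, -46, -2, 46, -26, 32] -> [-2, 46, -26, 32] -> 4
  [48, 40, 25, 26, 40, -24] -> [-48, -40, -25, -26, -40, 24] -> [-40, 24] -> 2
  [14, -23, -3, -8, 18] -> [-14, 23, 3, 8, -18] -> [-18] -> 1
  [8, -45, 5, 30, -3, -49, 32, -42, -21, -34] -> [-8, 45, -5, -30, 3, 49, -32, 42, 21, 34] -> [3, 49, -32, 42, 21, 34] -> 3
  [20, -7, 32] -> [-20, 7, -32] -> [] -> 0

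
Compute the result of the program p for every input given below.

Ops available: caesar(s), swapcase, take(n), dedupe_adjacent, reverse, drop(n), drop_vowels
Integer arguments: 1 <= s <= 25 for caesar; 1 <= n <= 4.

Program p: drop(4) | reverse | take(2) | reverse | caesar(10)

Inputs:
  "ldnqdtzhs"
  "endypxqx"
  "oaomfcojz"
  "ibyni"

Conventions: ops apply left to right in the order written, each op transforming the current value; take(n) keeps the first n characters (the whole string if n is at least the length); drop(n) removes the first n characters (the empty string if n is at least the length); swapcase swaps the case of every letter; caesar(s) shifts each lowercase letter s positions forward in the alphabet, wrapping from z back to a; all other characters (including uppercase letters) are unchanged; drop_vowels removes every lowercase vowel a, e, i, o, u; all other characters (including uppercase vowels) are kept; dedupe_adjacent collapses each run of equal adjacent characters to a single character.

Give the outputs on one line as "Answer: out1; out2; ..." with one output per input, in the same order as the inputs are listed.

"rc"; "ah"; "tj"; "s"

Execution, op by op:
  "ldnqdtzhs" -> "dtzhs" -> "shztd" -> "sh" -> "hs" -> "rc"
  "endypxqx" -> "pxqx" -> "xqxp" -> "xq" -> "qx" -> "ah"
  "oaomfcojz" -> "fcojz" -> "zjocf" -> "zj" -> "jz" -> "tj"
  "ibyni" -> "i" -> "i" -> "i" -> "i" -> "s"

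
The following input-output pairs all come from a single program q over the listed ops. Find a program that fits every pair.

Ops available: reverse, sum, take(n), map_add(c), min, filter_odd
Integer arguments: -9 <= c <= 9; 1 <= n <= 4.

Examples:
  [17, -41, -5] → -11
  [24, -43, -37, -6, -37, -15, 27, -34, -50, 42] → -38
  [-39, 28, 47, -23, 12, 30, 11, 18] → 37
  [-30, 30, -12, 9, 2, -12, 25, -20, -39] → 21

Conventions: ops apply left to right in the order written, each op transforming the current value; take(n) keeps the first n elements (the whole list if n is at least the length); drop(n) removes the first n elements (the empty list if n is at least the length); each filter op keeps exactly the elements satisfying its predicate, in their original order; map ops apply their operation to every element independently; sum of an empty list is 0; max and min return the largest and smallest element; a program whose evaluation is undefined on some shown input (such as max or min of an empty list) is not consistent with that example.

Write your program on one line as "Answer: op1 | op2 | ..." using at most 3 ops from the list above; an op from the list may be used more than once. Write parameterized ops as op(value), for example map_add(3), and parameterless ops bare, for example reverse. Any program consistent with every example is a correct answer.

take(4) | map_add(6) | sum

Check, running the answer program on each example:
  [17, -41, -5] -> [17, -41, -5] -> [23, -35, 1] -> -11
  [24, -43, -37, -6, -37, -15, 27, -34, -50, 42] -> [24, -43, -37, -6] -> [30, -37, -31, 0] -> -38
  [-39, 28, 47, -23, 12, 30, 11, 18] -> [-39, 28, 47, -23] -> [-33, 34, 53, -17] -> 37
  [-30, 30, -12, 9, 2, -12, 25, -20, -39] -> [-30, 30, -12, 9] -> [-24, 36, -6, 15] -> 21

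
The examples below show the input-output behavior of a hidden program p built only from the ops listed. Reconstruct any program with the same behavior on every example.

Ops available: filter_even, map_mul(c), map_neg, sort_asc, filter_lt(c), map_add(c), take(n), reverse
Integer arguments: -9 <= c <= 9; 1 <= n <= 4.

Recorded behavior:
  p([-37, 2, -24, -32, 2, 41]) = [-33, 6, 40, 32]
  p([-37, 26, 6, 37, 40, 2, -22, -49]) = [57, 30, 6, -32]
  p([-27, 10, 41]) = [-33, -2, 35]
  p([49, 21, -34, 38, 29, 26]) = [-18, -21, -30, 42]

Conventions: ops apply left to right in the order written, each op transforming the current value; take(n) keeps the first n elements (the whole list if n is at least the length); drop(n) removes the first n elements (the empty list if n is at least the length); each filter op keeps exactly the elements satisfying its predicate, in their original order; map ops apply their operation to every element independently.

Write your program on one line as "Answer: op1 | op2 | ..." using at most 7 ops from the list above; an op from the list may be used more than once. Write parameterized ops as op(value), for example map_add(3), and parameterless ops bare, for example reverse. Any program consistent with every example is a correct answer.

map_add(-8) | reverse | take(4) | reverse | map_neg | reverse

Check, running the answer program on each example:
  [-37, 2, -24, -32, 2, 41] -> [-45, -6, -32, -40, -6, 33] -> [33, -6, -40, -32, -6, -45] -> [33, -6, -40, -32] -> [-32, -40, -6, 33] -> [32, 40, 6, -33] -> [-33, 6, 40, 32]
  [-37, 26, 6, 37, 40, 2, -22, -49] -> [-45, 18, -2, 29, 32, -6, -30, -57] -> [-57, -30, -6, 32, 29, -2, 18, -45] -> [-57, -30, -6, 32] -> [32, -6, -30, -57] -> [-32, 6, 30, 57] -> [57, 30, 6, -32]
  [-27, 10, 41] -> [-35, 2, 33] -> [33, 2, -35] -> [33, 2, -35] -> [-35, 2, 33] -> [35, -2, -33] -> [-33, -2, 35]
  [49, 21, -34, 38, 29, 26] -> [41, 13, -42, 30, 21, 18] -> [18, 21, 30, -42, 13, 41] -> [18, 21, 30, -42] -> [-42, 30, 21, 18] -> [42, -30, -21, -18] -> [-18, -21, -30, 42]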